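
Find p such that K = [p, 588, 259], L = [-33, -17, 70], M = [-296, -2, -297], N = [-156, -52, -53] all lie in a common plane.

636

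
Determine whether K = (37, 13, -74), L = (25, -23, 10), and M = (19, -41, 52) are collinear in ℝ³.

KL = (-12, -36, 84), KM = (-18, -54, 126).
KL × KM = (0, 0, 0).
The cross product vanishes, so the three points are collinear.

Yes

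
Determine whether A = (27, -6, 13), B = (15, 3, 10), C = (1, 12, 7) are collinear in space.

AB = (-12, 9, -3), AC = (-26, 18, -6).
Comparing components 3 and 1: (-3)(-26) − (-12)(-6) = 6 ≠ 0, so AB and AC are not parallel and the points are not collinear.

No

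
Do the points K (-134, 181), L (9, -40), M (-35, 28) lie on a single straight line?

Yes

KL = (143, -221), KM = (99, -153).
det[KL; KM] = (143)(-153) − (-221)(99) = 0.
The determinant is zero, so the points are collinear.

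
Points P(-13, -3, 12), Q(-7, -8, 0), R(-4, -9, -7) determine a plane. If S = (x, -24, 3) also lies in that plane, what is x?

Coplanarity requires PQ · (PR × PS) = 0.
PQ = (6, -5, -12), PR = (9, -6, -19); the triple product is linear in x with coefficient 23 and constant term 92.
Setting it to zero: x = -4.

-4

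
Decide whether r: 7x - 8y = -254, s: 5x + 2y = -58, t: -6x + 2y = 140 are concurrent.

Intersecting r and s: solving the 2×2 system gives (x, y) = (-18, 16).
Substitute into t: (-6)(-18) + (2)(16) = 140.
This equals 140, so (-18, 16) lies on all three lines and they are concurrent.

Yes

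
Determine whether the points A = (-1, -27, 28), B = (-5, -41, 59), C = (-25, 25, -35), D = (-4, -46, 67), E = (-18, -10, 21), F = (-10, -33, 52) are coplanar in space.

The plane through A, B, C has normal n = AB × AC = (-730, -996, -544) and equation n·P = 12390.
Checking the remaining points: n·D = 12288, n·E = 11676, n·F = 11880.
Since n·D = 12288 ≠ 12390, D is off the plane and the points are not all coplanar.

No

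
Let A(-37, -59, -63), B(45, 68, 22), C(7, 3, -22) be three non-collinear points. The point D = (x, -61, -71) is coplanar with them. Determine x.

Coplanarity requires AB · (AC × AD) = 0.
AB = (82, 127, 85), AC = (44, 62, 41); the triple product is linear in x with coefficient -63 and constant term 945.
Setting it to zero: x = 15.

15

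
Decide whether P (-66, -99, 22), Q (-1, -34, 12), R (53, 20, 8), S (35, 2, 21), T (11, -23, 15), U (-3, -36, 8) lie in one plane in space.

The plane through P, Q, R has normal n = PQ × PR = (280, -280, 0) and equation n·X = 9240.
Checking the remaining points: n·S = 9240, n·T = 9520, n·U = 9240.
Since n·T = 9520 ≠ 9240, T is off the plane and the points are not all coplanar.

No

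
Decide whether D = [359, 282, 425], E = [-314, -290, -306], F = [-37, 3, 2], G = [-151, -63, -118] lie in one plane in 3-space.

A normal to the plane through D, E, F is n = DE × DF = (38007, 4797, -38745).
The plane has equation n·P = -1469358. For G: n·G = -1469358.
Equal, so G lies in the plane and all four are coplanar.

Yes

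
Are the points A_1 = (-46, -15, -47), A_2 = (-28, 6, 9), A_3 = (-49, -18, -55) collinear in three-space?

No

A_1A_2 = (18, 21, 56), A_1A_3 = (-3, -3, -8).
Comparing components 3 and 1: (56)(-3) − (18)(-8) = -24 ≠ 0, so A_1A_2 and A_1A_3 are not parallel and the points are not collinear.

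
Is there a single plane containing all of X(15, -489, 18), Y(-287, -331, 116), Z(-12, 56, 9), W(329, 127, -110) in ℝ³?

A normal to the plane through X, Y, Z is n = XY × XZ = (-54832, -5364, -160324).
The plane has equation n·P = -1085316. For W: n·W = -1085316.
Equal, so W lies in the plane and all four are coplanar.

Yes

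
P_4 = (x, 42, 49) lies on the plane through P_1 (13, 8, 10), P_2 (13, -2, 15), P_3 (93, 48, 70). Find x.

69

The plane through P_1, P_2, P_3 has equation −800x + 400y + 800z = 800.
Substituting P_4: (-800)x + (56000) = 800, so x = 69.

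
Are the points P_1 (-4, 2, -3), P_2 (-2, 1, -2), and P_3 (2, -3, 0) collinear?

P_1P_2 = (2, -1, 1), P_1P_3 = (6, -5, 3).
P_1P_2 × P_1P_3 = (2, 0, -4).
The cross product is nonzero, so the points do not lie on one line.

No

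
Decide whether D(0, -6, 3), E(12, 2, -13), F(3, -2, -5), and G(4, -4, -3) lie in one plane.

No

With D as base: DE = (12, 8, -16), DF = (3, 4, -8), DG = (4, 2, -6).
DF × DG = (-8, -14, -10).
DE · (DF × DG) = -48.
Since -48 ≠ 0, the four points are not coplanar.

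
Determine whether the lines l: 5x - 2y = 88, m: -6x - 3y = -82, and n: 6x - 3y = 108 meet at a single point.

Lines aᵢx + bᵢy = cᵢ with pairwise distinct directions are concurrent exactly when det[aᵢ bᵢ cᵢ] = 0.
Here the determinant is 6.
Nonzero, so no common point exists.

No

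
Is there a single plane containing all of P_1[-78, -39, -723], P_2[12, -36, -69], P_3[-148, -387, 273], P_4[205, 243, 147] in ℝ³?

The four points are coplanar iff the 3×3 determinant with rows P_1P_2, P_1P_3, P_1P_4 is zero.
Rows: (90, 3, 654), (-70, -348, 996), (283, 282, 870).
Expanding along the first row: (90)(-583632) − (3)(-342768) + (654)(78744) = 0.
Zero determinant ⇒ coplanar.

Yes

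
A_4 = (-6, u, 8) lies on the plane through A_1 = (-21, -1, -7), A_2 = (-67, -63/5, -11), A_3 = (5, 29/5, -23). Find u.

13/5

Coplanarity requires A_1A_2 · (A_1A_3 × A_1A_4) = 0.
A_1A_2 = (-46, -58/5, -4), A_1A_3 = (26, 34/5, -16); the triple product is linear in u with coefficient -840 and constant term 2184.
Setting it to zero: u = 13/5.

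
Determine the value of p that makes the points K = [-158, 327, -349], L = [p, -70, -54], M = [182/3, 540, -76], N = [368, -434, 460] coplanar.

70/3

The points are coplanar iff KL · (KM × KN) = 0.
Expanding, this is linear in p: (380070)p + (-8868300) = 0.
So p = 70/3.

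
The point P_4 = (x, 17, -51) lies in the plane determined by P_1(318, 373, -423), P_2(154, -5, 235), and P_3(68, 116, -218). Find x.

22

Coplanarity requires P_1P_2 · (P_1P_3 × P_1P_4) = 0.
P_1P_2 = (-164, -378, 658), P_1P_3 = (-250, -257, 205); the triple product is linear in x with coefficient 91616 and constant term -2015552.
Setting it to zero: x = 22.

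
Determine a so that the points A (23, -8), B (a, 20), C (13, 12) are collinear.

Collinearity: (B − A) must be parallel to (C − A) = (-10, 20).
Cross-multiplying the components: (a − 23)·(20) = (28)·(-10).
Solving gives a = 9.

9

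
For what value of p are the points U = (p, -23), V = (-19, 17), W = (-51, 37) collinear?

45

The three points are collinear iff det[UV; UW] = 0.
This determinant is linear in p: (-20)p + (900) = 0, so p = 45.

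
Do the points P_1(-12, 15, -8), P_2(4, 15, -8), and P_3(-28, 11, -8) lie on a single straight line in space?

No

P_1P_2 = (16, 0, 0), P_1P_3 = (-16, -4, 0).
P_1P_2 × P_1P_3 = (0, 0, -64).
The cross product is nonzero, so the points do not lie on one line.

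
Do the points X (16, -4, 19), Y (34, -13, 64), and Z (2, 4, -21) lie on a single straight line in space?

XY = (18, -9, 45), XZ = (-14, 8, -40).
XY × XZ = (0, 90, 18).
The cross product is nonzero, so the points do not lie on one line.

No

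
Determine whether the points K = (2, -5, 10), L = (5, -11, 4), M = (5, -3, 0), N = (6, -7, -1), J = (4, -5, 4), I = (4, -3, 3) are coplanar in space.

Yes

The plane through K, L, M has normal n = KL × KM = (72, 12, 24) and equation n·P = 324.
Checking the remaining points: n·N = 324, n·J = 324, n·I = 324.
All equal 324, so all 6 points lie in one plane.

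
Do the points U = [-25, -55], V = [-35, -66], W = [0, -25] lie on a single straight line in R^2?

UV = (-10, -11), UW = (25, 30).
If collinear, UW would be a scalar multiple of UV. But (-10)·(30) ≠ (-11)·(25) (difference -25), so they are not parallel; the points are not collinear.

No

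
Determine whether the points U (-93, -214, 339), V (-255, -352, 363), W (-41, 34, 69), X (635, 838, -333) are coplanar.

A normal to the plane through U, V, W is n = UV × UW = (31308, -42492, -33000).
The plane has equation n·P = -5005356. For X: n·X = -4738716.
-4738716 ≠ -5005356, so X is off the plane.

No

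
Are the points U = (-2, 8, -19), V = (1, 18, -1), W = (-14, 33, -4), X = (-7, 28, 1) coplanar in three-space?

No

With U as base: UV = (3, 10, 18), UW = (-12, 25, 15), UX = (-5, 20, 20).
UW × UX = (200, 165, -115).
UV · (UW × UX) = 180.
Since 180 ≠ 0, the four points are not coplanar.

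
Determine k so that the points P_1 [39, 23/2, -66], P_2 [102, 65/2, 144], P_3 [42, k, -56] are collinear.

Collinearity requires P_1P_2 × P_1P_3 = 0; each component is linear in k.
The x-component gives (-210)k + (2625) = 0, so k = 25/2.
The remaining components then also vanish.

25/2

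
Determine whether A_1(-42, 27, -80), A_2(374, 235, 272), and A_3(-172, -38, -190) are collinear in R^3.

A_1A_2 = (416, 208, 352), A_1A_3 = (-130, -65, -110).
A_1A_2 × A_1A_3 = (0, 0, 0).
The cross product vanishes, so the three points are collinear.

Yes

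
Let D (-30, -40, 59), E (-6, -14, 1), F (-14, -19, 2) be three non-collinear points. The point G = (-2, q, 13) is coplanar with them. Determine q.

Coplanarity requires DE · (DF × DG) = 0.
DE = (24, 26, -58), DF = (16, 21, -57); the triple product is linear in q with coefficient 440 and constant term 6160.
Setting it to zero: q = -14.

-14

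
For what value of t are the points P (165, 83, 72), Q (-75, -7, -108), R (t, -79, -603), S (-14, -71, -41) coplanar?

-684

Coplanarity ⇔ det[PQ; PR; PS] = 0.
Expanding, this is linear in t: (17550)t + (12004200) = 0.
So t = -684.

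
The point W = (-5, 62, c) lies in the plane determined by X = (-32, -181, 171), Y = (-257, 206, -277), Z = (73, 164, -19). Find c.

The plane through X, Y, Z has equation 81030x − 89790y − 118260z = -6563430.
Substituting W: (-118260)c + (-5972130) = -6563430, so c = 5.

5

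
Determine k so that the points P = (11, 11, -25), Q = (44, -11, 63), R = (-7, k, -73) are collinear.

Collinearity requires PQ × PR = 0; each component is linear in k.
The x-component gives (-88)k + (2024) = 0, so k = 23.
The remaining components then also vanish.

23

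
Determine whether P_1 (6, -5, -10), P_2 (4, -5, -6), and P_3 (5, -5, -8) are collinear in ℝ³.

Yes

P_1P_2 = (-2, 0, 4), P_1P_3 = (-1, 0, 2).
Each component of P_1P_3 is 1/2 times the corresponding component of P_1P_2, so P_1P_3 = 1/2·P_1P_2 and the points are collinear.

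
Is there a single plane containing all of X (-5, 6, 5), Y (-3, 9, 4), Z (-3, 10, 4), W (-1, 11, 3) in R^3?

A normal to the plane through X, Y, Z is n = XY × XZ = (1, 0, 2).
The plane has equation n·P = 5. For W: n·W = 5.
Equal, so W lies in the plane and all four are coplanar.

Yes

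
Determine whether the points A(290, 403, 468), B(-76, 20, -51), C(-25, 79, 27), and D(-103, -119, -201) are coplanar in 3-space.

Yes

With A as base: AB = (-366, -383, -519), AC = (-315, -324, -441), AD = (-393, -522, -669).
AC × AD = (-13446, -37422, 37098).
AB · (AC × AD) = 0.
The scalar triple product vanishes, so the four points are coplanar.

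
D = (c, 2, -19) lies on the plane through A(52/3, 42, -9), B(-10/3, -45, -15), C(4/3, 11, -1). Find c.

A normal to the plane is n = AB × AC = (-882, 784/3, -2254/3).
D lies in the plane iff n · AD = 0.
This gives (-882)c + (12348) = 0, so c = 14.

14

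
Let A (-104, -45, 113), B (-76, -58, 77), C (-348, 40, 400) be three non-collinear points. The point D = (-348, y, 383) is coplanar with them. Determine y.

A normal to the plane is n = AB × AC = (-671, 748, -792).
D lies in the plane iff n · AD = 0.
This gives (748)y + (-16456) = 0, so y = 22.

22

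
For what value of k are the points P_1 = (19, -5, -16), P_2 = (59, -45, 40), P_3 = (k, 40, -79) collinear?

-26

Collinearity requires P_1P_2 × P_1P_3 = 0; each component is linear in k.
The y-component gives (56)k + (1456) = 0, so k = -26.
The remaining components then also vanish.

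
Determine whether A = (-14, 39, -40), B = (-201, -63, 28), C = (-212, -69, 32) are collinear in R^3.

AB = (-187, -102, 68), AC = (-198, -108, 72).
Each component of AC is 18/17 times the corresponding component of AB, so AC = 18/17·AB and the points are collinear.

Yes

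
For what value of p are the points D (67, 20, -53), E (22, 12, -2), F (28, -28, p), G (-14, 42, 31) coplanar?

Normal to plane DEG: n = (-1794, -351, -1638); plane equation n·P = -40404.
Requiring n·F = -40404: (-1638)p + (-40404) = -40404.
So p = 0.

0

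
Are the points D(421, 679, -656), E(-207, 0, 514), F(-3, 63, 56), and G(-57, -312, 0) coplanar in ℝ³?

Yes

With D as base: DE = (-628, -679, 1170), DF = (-424, -616, 712), DG = (-478, -991, 656).
DF × DG = (301496, -62192, 125736).
DE · (DF × DG) = 0.
The scalar triple product vanishes, so the four points are coplanar.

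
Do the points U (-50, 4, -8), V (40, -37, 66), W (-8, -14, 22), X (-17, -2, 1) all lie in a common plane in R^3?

With U as base: UV = (90, -41, 74), UW = (42, -18, 30), UX = (33, -6, 9).
UW × UX = (18, 612, 342).
UV · (UW × UX) = 1836.
Since 1836 ≠ 0, the four points are not coplanar.

No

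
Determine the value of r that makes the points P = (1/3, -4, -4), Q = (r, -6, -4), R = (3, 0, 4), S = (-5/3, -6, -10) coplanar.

1/3

Coplanarity ⇔ det[PQ; PR; PS] = 0.
Expanding, this is linear in r: (-8)r + (8/3) = 0.
So r = 1/3.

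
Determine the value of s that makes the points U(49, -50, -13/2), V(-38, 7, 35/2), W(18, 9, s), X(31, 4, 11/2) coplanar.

Normal to plane UVX: n = (-612, 612, -3672); plane equation n·P = -36720.
Requiring n·W = -36720: (-3672)s + (-5508) = -36720.
So s = 17/2.

17/2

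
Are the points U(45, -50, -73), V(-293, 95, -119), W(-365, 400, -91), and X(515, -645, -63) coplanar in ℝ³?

No

With U as base: UV = (-338, 145, -46), UW = (-410, 450, -18), UX = (470, -595, 10).
UW × UX = (-6210, -4360, 32450).
UV · (UW × UX) = -25920.
Since -25920 ≠ 0, the four points are not coplanar.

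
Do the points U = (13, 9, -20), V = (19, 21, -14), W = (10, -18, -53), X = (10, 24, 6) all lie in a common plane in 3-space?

The four points are coplanar iff the 3×3 determinant with rows UV, UW, UX is zero.
Rows: (6, 12, 6), (-3, -27, -33), (-3, 15, 26).
Expanding along the first row: (6)(-207) − (12)(-177) + (6)(-126) = 126.
Nonzero ⇒ not coplanar.

No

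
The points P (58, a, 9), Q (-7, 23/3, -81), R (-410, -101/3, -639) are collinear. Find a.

43/3

Direction QR = (-403, -124/3, -558). From the x-coordinate of P, the parameter along the line is τ = (58 − (-7))/(-403) = -5/31.
Then a = 23/3 + (-5/31)·(-124/3) = 43/3.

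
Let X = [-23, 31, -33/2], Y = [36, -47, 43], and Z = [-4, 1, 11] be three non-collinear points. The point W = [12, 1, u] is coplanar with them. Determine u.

-9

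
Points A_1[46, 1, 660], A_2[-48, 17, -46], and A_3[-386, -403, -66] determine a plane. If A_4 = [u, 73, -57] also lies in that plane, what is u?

The plane through A_1, A_2, A_3 has equation −296840x + 236748y + 44888z = 16208188.
Substituting A_4: (-296840)u + (14723988) = 16208188, so u = -5.

-5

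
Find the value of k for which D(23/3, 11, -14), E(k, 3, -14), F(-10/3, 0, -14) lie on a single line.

-1/3

Collinearity requires DE × DF = 0; each component is linear in k.
The z-component gives (-11)k + (-11/3) = 0, so k = -1/3.
The remaining components then also vanish.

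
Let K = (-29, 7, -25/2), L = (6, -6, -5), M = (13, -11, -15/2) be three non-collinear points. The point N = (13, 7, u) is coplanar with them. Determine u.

45/2

The plane through K, L, M has equation 70x + 140y − 84z = 0.
Substituting N: (-84)u + (1890) = 0, so u = 45/2.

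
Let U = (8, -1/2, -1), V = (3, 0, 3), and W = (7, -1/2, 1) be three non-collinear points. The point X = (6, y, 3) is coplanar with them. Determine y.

-1/2

Coplanarity requires UV · (UW × UX) = 0.
UV = (-5, 1/2, 4), UW = (-1, 0, 2); the triple product is linear in y with coefficient 6 and constant term 3.
Setting it to zero: y = -1/2.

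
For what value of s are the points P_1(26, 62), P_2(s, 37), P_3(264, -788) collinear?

Collinearity: (P_2 − P_1) must be parallel to (P_3 − P_1) = (238, -850).
Cross-multiplying the components: (s − 26)·(-850) = (-25)·(238).
Solving gives s = 33.

33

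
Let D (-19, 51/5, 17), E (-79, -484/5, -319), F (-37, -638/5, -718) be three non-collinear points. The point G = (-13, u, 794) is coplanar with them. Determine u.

The plane through D, E, F has equation (161721/5)x − 38052y + 6342z = -4474281/5.
Substituting G: (-38052)u + (23075367/5) = -4474281/5, so u = 724/5.

724/5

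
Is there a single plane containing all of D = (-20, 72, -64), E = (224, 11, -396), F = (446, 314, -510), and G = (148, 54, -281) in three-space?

The four points are coplanar iff the 3×3 determinant with rows DE, DF, DG is zero.
Rows: (244, -61, -332), (466, 242, -446), (168, -18, -217).
Expanding along the first row: (244)(-60542) − (-61)(-26194) + (-332)(-49044) = -87474.
Nonzero ⇒ not coplanar.

No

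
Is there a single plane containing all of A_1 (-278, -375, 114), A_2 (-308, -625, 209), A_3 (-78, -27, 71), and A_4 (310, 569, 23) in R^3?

A normal to the plane through A_1, A_2, A_3 is n = A_1A_2 × A_1A_3 = (-22310, 17710, 39560).
The plane has equation n·P = 4070770. For A_4: n·A_4 = 4070770.
Equal, so A_4 lies in the plane and all four are coplanar.

Yes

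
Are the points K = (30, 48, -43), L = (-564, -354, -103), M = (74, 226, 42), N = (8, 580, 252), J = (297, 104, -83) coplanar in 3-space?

The plane through K, L, M has normal n = KL × KM = (-23490, 47850, -88044) and equation n·P = 5377992.
Checking the remaining points: n·N = 5377992, n·J = 5307522.
Since n·J = 5307522 ≠ 5377992, J is off the plane and the points are not all coplanar.

No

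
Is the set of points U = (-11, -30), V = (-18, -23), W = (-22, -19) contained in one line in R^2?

UV = (-7, 7), UW = (-11, 11).
det[UV; UW] = (-7)(11) − (7)(-11) = 0.
The determinant is zero, so the points are collinear.

Yes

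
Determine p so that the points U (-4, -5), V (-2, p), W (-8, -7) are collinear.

Collinearity: (V − U) must be parallel to (W − U) = (-4, -2).
Cross-multiplying the components: (p − (-5))·(-4) = (2)·(-2).
Solving gives p = -4.

-4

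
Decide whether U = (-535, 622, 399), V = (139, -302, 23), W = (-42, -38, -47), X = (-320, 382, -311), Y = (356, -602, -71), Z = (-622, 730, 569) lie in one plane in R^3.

The plane through U, V, W has normal n = UV × UW = (163944, 115236, 10692) and equation n·P = -11767140.
Checking the remaining points: n·X = -11767140, n·Y = -11767140, n·Z = -11767140.
All equal -11767140, so all 6 points lie in one plane.

Yes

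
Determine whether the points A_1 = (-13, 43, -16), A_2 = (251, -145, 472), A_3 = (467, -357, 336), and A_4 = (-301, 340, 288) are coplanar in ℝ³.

With A_1 as base: A_1A_2 = (264, -188, 488), A_1A_3 = (480, -400, 352), A_1A_4 = (-288, 297, 304).
A_1A_3 × A_1A_4 = (-226144, -247296, 27360).
A_1A_2 · (A_1A_3 × A_1A_4) = 141312.
Since 141312 ≠ 0, the four points are not coplanar.

No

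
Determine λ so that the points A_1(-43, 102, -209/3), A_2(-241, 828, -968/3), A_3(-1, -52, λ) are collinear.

-16

Direction A_1A_2 = (-198, 726, -253). From the x-coordinate of A_3, the parameter along the line is τ = (-1 − (-43))/(-198) = -7/33.
Then λ = (-209/3) + (-7/33)·(-253) = -16.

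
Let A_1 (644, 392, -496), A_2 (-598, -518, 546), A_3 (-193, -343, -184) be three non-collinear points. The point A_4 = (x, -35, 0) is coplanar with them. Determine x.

A normal to the plane is n = A_1A_2 × A_1A_3 = (481950, -484650, 151200).
A_4 lies in the plane iff n · A_1A_4 = 0.
This gives (481950)x + (-28435050) = 0, so x = 59.

59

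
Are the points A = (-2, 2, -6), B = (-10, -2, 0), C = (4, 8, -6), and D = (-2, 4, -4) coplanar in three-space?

No

With A as base: AB = (-8, -4, 6), AC = (6, 6, 0), AD = (0, 2, 2).
AC × AD = (12, -12, 12).
AB · (AC × AD) = 24.
Since 24 ≠ 0, the four points are not coplanar.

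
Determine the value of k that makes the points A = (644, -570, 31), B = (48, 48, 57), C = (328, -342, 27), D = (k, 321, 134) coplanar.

248

Normal to plane ABC: n = (-8400, -10600, 59400); plane equation n·P = 2473800.
Requiring n·D = 2473800: (-8400)k + (4557000) = 2473800.
So k = 248.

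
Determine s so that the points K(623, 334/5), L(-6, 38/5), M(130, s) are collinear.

102/5

Collinearity: (M − K) must be parallel to (L − K) = (-629, -296/5).
Cross-multiplying the components: (s − 334/5)·(-629) = (-493)·(-296/5).
Solving gives s = 102/5.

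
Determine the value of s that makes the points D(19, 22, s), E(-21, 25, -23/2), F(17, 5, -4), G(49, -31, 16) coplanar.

Coplanarity ⇔ det[DE; DF; DG] = 0.
Expanding, this is linear in s: (728)s + (12012) = 0.
So s = -33/2.

-33/2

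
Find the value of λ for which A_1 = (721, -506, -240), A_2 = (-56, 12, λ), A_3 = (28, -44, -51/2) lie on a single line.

Collinearity requires A_1A_2 × A_1A_3 = 0; each component is linear in λ.
The x-component gives (-462)λ + (231) = 0, so λ = 1/2.
The remaining components then also vanish.

1/2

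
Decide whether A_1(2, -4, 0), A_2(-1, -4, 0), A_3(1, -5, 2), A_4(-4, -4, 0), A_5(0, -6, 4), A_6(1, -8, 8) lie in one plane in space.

The plane through A_1, A_2, A_3 has normal n = A_1A_2 × A_1A_3 = (0, 6, 3) and equation n·P = -24.
Checking the remaining points: n·A_4 = -24, n·A_5 = -24, n·A_6 = -24.
All equal -24, so all 6 points lie in one plane.

Yes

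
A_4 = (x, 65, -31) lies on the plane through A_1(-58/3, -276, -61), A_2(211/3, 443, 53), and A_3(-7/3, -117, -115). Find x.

A normal to the plane is n = A_1A_2 × A_1A_3 = (-56952, 6780, 2034).
A_4 lies in the plane iff n · A_1A_4 = 0.
This gives (-56952)x + (1271928) = 0, so x = 67/3.

67/3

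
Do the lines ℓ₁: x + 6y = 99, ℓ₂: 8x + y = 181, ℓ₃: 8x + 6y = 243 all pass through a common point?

No

Lines aᵢx + bᵢy = cᵢ with pairwise distinct directions are concurrent exactly when det[aᵢ bᵢ cᵢ] = 0.
Here the determinant is 141.
Nonzero, so no common point exists.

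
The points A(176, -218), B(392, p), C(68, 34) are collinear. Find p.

The three points are collinear iff det[AB; AC] = 0.
This determinant is linear in p: (108)p + (77976) = 0, so p = -722.

-722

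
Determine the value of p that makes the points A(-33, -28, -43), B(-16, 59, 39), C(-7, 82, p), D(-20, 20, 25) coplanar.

89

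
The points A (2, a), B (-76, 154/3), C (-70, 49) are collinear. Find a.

21

Collinearity: (A − B) must be parallel to (C − B) = (6, -7/3).
Cross-multiplying the components: (a − 154/3)·(6) = (78)·(-7/3).
Solving gives a = 21.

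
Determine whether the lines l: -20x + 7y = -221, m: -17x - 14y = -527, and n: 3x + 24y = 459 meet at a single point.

The three lines meet at one point iff the augmented coefficient matrix [aᵢ bᵢ cᵢ] has rank < 3, i.e. its determinant vanishes.
Here the determinant is 0.
It vanishes, so the lines are concurrent at (17, 17).

Yes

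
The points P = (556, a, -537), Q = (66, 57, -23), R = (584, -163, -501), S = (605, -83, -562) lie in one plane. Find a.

The points are coplanar iff PQ · (PR × PS) = 0.
Expanding, this is linear in a: (-21560)a + (-409640) = 0.
So a = -19.

-19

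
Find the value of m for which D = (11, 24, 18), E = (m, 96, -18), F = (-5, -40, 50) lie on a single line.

29

Direction DF = (-16, -64, 32). From the y-coordinate of E, the parameter along the line is τ = (96 − 24)/(-64) = -9/8.
Then m = 11 + (-9/8)·(-16) = 29.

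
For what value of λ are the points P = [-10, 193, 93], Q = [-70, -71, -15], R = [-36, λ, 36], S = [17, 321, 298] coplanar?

78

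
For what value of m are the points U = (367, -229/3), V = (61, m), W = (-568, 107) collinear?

Collinearity: (V − U) must be parallel to (W − U) = (-935, 550/3).
Cross-multiplying the components: (m − (-229/3))·(-935) = (-306)·(550/3).
Solving gives m = -49/3.

-49/3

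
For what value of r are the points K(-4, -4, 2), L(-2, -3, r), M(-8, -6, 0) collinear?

Collinearity requires KL × KM = 0; each component is linear in r.
The x-component gives (2)r + (-6) = 0, so r = 3.
The remaining components then also vanish.

3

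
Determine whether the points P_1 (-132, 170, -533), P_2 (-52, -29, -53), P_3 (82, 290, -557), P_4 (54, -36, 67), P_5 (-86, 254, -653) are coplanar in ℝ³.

No

The plane through P_1, P_2, P_3 has normal n = P_1P_2 × P_1P_3 = (-52824, 104640, 52186) and equation n·P = -3053570.
Checking the remaining points: n·P_4 = -3123074, n·P_5 = -2956034.
Since n·P_4 = -3123074 ≠ -3053570, P_4 is off the plane and the points are not all coplanar.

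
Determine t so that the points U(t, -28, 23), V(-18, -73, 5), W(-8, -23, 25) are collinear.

-9

Direction VW = (10, 50, 20). From the y-coordinate of U, the parameter along the line is τ = (-28 − (-73))/50 = 9/10.
Then t = (-18) + 9/10·(10) = -9.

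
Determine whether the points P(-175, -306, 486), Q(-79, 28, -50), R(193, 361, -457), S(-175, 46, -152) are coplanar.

With P as base: PQ = (96, 334, -536), PR = (368, 667, -943), PS = (0, 352, -638).
PR × PS = (-93610, 234784, 129536).
PQ · (PR × PS) = 0.
The scalar triple product vanishes, so the four points are coplanar.

Yes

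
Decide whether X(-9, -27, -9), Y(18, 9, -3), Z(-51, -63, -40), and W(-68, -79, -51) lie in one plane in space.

Yes

The four points are coplanar iff the 3×3 determinant with rows XY, XZ, XW is zero.
Rows: (27, 36, 6), (-42, -36, -31), (-59, -52, -42).
Expanding along the first row: (27)(-100) − (36)(-65) + (6)(60) = 0.
Zero determinant ⇒ coplanar.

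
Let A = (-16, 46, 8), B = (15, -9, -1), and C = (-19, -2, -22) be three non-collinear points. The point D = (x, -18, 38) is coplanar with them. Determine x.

75

The plane through A, B, C has equation 1218x + 957y − 1653z = 11310.
Substituting D: (1218)x + (-80040) = 11310, so x = 75.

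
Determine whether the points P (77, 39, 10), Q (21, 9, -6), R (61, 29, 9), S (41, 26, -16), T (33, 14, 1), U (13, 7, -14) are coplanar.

Yes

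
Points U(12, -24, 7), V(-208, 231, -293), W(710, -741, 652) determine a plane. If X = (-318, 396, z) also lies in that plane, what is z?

-568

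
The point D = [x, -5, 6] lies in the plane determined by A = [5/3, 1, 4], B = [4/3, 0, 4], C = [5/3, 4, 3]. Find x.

5/3

The plane through A, B, C has equation 1x − (1/3)y − 1z = -8/3.
Substituting D: (1)x + (-13/3) = -8/3, so x = 5/3.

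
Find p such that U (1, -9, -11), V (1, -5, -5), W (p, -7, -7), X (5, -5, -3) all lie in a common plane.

3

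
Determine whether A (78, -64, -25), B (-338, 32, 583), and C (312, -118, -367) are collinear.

Yes

AB = (-416, 96, 608), AC = (234, -54, -342).
AB × AC = (0, 0, 0).
The cross product vanishes, so the three points are collinear.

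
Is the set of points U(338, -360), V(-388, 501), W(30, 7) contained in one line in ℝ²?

No

UV = (-726, 861), UW = (-308, 367).
det[UV; UW] = (-726)(367) − (861)(-308) = -1254.
The determinant is nonzero, so they are not collinear.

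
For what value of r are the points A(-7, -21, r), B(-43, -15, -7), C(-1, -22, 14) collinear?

Direction BC = (42, -7, 21). From the x-coordinate of A, the parameter along the line is τ = (-7 − (-43))/42 = 6/7.
Then r = (-7) + 6/7·(21) = 11.

11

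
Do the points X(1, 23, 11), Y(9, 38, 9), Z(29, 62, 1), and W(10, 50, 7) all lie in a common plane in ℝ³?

No

A normal to the plane through X, Y, Z is n = XY × XZ = (-72, 24, -108).
The plane has equation n·P = -708. For W: n·W = -276.
-276 ≠ -708, so W is off the plane.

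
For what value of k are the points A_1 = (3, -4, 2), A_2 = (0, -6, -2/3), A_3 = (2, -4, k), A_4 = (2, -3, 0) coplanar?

2/3

Normal to plane A_1A_2A_4: n = (20/3, -10/3, -5); plane equation n·P = 70/3.
Requiring n·A_3 = 70/3: (-5)k + (80/3) = 70/3.
So k = 2/3.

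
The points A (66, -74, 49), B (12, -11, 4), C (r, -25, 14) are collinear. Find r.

Collinearity requires AB × AC = 0; each component is linear in r.
The y-component gives (-45)r + (1080) = 0, so r = 24.
The remaining components then also vanish.

24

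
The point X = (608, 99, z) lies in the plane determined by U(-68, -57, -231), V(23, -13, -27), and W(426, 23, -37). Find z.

Coplanarity requires UV · (UW × UX) = 0.
UV = (91, 44, 204), UW = (494, 80, 194); the triple product is linear in z with coefficient -14456 and constant term 4365712.
Setting it to zero: z = 302.

302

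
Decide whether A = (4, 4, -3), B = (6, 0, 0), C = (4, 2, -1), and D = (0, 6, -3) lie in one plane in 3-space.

The four points are coplanar iff the 3×3 determinant with rows AB, AC, AD is zero.
Rows: (2, -4, 3), (0, -2, 2), (-4, 2, 0).
Expanding along the first row: (2)(-4) − (-4)(8) + (3)(-8) = 0.
Zero determinant ⇒ coplanar.

Yes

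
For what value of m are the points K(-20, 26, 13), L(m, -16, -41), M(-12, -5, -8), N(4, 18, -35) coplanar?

4

The points are coplanar iff KL · (KM × KN) = 0.
Expanding, this is linear in m: (1320)m + (-5280) = 0.
So m = 4.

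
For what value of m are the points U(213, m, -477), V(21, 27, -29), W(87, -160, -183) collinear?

-517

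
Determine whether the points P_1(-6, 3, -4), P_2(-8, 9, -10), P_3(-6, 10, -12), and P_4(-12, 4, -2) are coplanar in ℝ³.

With P_1 as base: P_1P_2 = (-2, 6, -6), P_1P_3 = (0, 7, -8), P_1P_4 = (-6, 1, 2).
P_1P_3 × P_1P_4 = (22, 48, 42).
P_1P_2 · (P_1P_3 × P_1P_4) = -8.
Since -8 ≠ 0, the four points are not coplanar.

No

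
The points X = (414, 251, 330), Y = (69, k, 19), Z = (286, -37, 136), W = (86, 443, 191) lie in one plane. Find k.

The points are coplanar iff XY · (XZ × XW) = 0.
Expanding, this is linear in k: (45840)k + (-1146000) = 0.
So k = 25.

25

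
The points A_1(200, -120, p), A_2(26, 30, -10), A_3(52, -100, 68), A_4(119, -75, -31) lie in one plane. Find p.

The points are coplanar iff A_1A_2 · (A_1A_3 × A_1A_4) = 0.
Expanding, this is linear in p: (-9360)p + (-823680) = 0.
So p = -88.

-88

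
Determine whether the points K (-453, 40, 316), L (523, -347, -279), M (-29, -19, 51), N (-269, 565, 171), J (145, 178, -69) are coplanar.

The plane through K, L, M has normal n = KL × KM = (67450, 6360, 106504) and equation n·P = 3354814.
Checking the remaining points: n·N = 3661534, n·J = 3563554.
Since n·N = 3661534 ≠ 3354814, N is off the plane and the points are not all coplanar.

No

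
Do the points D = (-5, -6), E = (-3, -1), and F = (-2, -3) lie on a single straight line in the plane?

DE = (2, 5), DF = (3, 3).
If collinear, DF would be a scalar multiple of DE. But (2)·(3) ≠ (5)·(3) (difference -9), so they are not parallel; the points are not collinear.

No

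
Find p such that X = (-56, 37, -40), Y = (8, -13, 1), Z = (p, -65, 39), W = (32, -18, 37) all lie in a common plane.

72

Normal to plane XYW: n = (-1595, -1320, 880); plane equation n·P = 5280.
Requiring n·Z = 5280: (-1595)p + (120120) = 5280.
So p = 72.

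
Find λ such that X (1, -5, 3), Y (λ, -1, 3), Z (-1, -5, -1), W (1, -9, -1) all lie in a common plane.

-1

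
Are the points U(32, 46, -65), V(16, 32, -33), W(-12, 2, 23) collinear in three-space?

UV = (-16, -14, 32), UW = (-44, -44, 88).
UV × UW = (176, 0, 88).
The cross product is nonzero, so the points do not lie on one line.

No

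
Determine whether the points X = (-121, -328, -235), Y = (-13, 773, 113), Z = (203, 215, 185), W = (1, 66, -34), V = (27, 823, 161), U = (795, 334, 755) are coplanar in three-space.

Yes

The plane through X, Y, Z has normal n = XY × XZ = (273456, 67392, -298080) and equation n·P = 14856048.
Checking the remaining points: n·W = 14856048, n·V = 14856048, n·U = 14856048.
All equal 14856048, so all 6 points lie in one plane.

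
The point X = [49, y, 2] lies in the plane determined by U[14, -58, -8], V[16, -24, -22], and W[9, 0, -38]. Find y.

A normal to the plane is n = UV × UW = (-208, 130, 286).
X lies in the plane iff n · UX = 0.
This gives (130)y + (3120) = 0, so y = -24.

-24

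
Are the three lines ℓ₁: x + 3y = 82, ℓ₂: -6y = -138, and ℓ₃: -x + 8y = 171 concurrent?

Yes

The three lines meet at one point iff the augmented coefficient matrix [aᵢ bᵢ cᵢ] has rank < 3, i.e. its determinant vanishes.
Here the determinant is 0.
It vanishes, so the lines are concurrent at (13, 23).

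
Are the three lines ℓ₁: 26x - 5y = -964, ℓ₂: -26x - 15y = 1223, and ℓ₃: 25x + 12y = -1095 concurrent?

Intersecting ℓ₁ and ℓ₂: solving the 2×2 system gives (x, y) = (-4115/104, -259/20).
Substitute into ℓ₃: (25)(-4115/104) + (12)(-259/20) = -595183/520.
But ℓ₃ requires -1095 ≠ -595183/520, so the three lines have no common point.

No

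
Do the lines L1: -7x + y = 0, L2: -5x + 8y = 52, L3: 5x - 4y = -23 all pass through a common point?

No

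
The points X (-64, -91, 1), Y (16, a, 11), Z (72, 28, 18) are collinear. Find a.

-21

Direction XZ = (136, 119, 17). From the x-coordinate of Y, the parameter along the line is τ = (16 − (-64))/136 = 10/17.
Then a = (-91) + 10/17·(119) = -21.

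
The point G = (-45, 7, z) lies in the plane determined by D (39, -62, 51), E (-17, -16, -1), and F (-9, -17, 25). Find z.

The plane through D, E, F has equation 1144x + 1040y − 312z = -35776.
Substituting G: (-312)z + (-44200) = -35776, so z = -27.

-27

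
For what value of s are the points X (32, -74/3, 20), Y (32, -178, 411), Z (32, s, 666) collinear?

Collinearity requires XY × XZ = 0; each component is linear in s.
The x-component gives (-391)s + (-108698) = 0, so s = -278.
The remaining components then also vanish.

-278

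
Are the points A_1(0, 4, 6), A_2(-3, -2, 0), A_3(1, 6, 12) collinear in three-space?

A_1A_2 = (-3, -6, -6), A_1A_3 = (1, 2, 6).
Comparing components 2 and 3: (-6)(6) − (-6)(2) = -24 ≠ 0, so A_1A_2 and A_1A_3 are not parallel and the points are not collinear.

No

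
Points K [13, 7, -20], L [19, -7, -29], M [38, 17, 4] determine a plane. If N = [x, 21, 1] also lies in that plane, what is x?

The plane through K, L, M has equation −246x − 369y + 410z = -13981.
Substituting N: (-246)x + (-7339) = -13981, so x = 27.

27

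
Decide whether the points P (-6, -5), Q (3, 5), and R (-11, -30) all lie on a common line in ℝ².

No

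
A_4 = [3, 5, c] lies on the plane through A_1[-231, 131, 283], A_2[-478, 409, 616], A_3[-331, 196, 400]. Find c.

19

Coplanarity requires A_1A_2 · (A_1A_3 × A_1A_4) = 0.
A_1A_2 = (-247, 278, 333), A_1A_3 = (-100, 65, 117); the triple product is linear in c with coefficient 11745 and constant term -223155.
Setting it to zero: c = 19.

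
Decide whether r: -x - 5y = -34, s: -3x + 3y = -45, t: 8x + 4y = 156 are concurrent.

No

Intersecting r and s: solving the 2×2 system gives (x, y) = (109/6, 19/6).
Substitute into t: (8)(109/6) + (4)(19/6) = 158.
But t requires 156 ≠ 158, so the three lines have no common point.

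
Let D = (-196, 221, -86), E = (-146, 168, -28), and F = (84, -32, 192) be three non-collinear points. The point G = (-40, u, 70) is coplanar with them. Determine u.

79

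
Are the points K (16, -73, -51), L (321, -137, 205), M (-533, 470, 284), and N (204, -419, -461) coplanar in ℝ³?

A normal to the plane through K, L, M is n = KL × KM = (-160448, -242719, 130479).
The plane has equation n·P = 8496890. For N: n·N = 8817050.
8817050 ≠ 8496890, so N is off the plane.

No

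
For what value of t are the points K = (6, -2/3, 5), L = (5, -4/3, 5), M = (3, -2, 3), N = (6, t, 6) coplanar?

-1

The points are coplanar iff KL · (KM × KN) = 0.
Expanding, this is linear in t: (-2)t + (-2) = 0.
So t = -1.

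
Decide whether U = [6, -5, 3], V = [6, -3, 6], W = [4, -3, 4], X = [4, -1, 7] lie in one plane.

The four points are coplanar iff the 3×3 determinant with rows UV, UW, UX is zero.
Rows: (0, 2, 3), (-2, 2, 1), (-2, 4, 4).
Expanding along the first row: (0)(4) − (2)(-6) + (3)(-4) = 0.
Zero determinant ⇒ coplanar.

Yes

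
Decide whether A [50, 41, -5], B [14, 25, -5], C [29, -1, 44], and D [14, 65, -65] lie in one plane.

With A as base: AB = (-36, -16, 0), AC = (-21, -42, 49), AD = (-36, 24, -60).
AC × AD = (1344, -3024, -2016).
AB · (AC × AD) = 0.
The scalar triple product vanishes, so the four points are coplanar.

Yes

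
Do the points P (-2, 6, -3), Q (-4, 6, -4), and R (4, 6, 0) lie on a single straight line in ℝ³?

PQ = (-2, 0, -1), PR = (6, 0, 3).
Each component of PR is -3 times the corresponding component of PQ, so PR = -3·PQ and the points are collinear.

Yes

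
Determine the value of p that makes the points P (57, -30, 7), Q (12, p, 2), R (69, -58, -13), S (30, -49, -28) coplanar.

Coplanarity ⇔ det[PQ; PR; PS] = 0.
Expanding, this is linear in p: (960)p + (6720) = 0.
So p = -7.

-7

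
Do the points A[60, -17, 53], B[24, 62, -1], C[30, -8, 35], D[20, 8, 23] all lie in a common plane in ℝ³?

The four points are coplanar iff the 3×3 determinant with rows AB, AC, AD is zero.
Rows: (-36, 79, -54), (-30, 9, -18), (-40, 25, -30).
Expanding along the first row: (-36)(180) − (79)(180) + (-54)(-390) = 360.
Nonzero ⇒ not coplanar.

No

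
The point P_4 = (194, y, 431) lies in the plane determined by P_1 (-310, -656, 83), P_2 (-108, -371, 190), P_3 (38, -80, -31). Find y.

32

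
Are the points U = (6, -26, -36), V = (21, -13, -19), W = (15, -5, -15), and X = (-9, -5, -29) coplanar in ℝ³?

The four points are coplanar iff the 3×3 determinant with rows UV, UW, UX is zero.
Rows: (15, 13, 17), (9, 21, 21), (-15, 21, 7).
Expanding along the first row: (15)(-294) − (13)(378) + (17)(504) = -756.
Nonzero ⇒ not coplanar.

No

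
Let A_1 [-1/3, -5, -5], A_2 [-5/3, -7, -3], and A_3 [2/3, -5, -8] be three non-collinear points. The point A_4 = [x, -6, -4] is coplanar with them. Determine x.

A normal to the plane is n = A_1A_2 × A_1A_3 = (6, -2, 2).
A_4 lies in the plane iff n · A_1A_4 = 0.
This gives (6)x + (6) = 0, so x = -1.

-1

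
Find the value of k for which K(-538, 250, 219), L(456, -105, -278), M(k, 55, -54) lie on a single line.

8

Collinearity requires KL × KM = 0; each component is linear in k.
The y-component gives (-497)k + (3976) = 0, so k = 8.
The remaining components then also vanish.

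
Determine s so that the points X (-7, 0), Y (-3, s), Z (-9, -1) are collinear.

Collinearity: (Y − X) must be parallel to (Z − X) = (-2, -1).
Cross-multiplying the components: (s − 0)·(-2) = (4)·(-1).
Solving gives s = 2.

2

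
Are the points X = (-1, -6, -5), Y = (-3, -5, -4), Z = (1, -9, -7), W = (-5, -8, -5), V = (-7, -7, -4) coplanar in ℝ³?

Yes

The plane through X, Y, Z has normal n = XY × XZ = (1, -2, 4) and equation n·P = -9.
Checking the remaining points: n·W = -9, n·V = -9.
All equal -9, so all 5 points lie in one plane.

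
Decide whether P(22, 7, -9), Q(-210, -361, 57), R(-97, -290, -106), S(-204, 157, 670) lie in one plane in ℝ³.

With P as base: PQ = (-232, -368, 66), PR = (-119, -297, -97), PS = (-226, 150, 679).
PR × PS = (-187113, 102723, -84972).
PQ · (PR × PS) = 0.
The scalar triple product vanishes, so the four points are coplanar.

Yes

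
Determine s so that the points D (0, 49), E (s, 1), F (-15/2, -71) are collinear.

-3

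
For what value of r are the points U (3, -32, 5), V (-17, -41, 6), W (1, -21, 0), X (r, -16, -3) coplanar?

-5

Normal to plane UVW: n = (34, -102, -238); plane equation n·P = 2176.
Requiring n·X = 2176: (34)r + (2346) = 2176.
So r = -5.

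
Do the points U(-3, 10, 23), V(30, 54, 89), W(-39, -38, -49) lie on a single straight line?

Yes

UV = (33, 44, 66), UW = (-36, -48, -72).
UV × UW = (0, 0, 0).
The cross product vanishes, so the three points are collinear.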